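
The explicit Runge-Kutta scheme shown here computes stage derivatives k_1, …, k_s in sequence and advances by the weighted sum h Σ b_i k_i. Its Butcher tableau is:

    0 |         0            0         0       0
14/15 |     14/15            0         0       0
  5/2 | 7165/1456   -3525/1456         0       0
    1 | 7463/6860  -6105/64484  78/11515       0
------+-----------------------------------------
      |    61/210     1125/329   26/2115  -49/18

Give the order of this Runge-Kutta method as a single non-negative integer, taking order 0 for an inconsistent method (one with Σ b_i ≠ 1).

4

b = (61/210, 1125/329, 26/2115, -49/18)
c = (0, 14/15, 5/2, 1)
Ac = (0, 0, -235/104, -1/14)
Σ b_i: 61/210·1 + 1125/329·1 + 26/2115·1 + (-49/18)·1 = 1 ✓
b·c: 1125/329·14/15 + 26/2115·5/2 + (-49/18)·1 = 1/2 ✓
b·c²: 1125/329·196/225 + 26/2115·25/4 + (-49/18)·1 = 1/3 ✓
b·Ac: 26/2115·(-235/104) + (-49/18)·(-1/14) = 1/6 ✓
b·c³: 1125/329·2744/3375 + 26/2115·125/8 + (-49/18)·1 = 1/4 ✓
b·(c∘Ac): 26/2115·(-1175/208) + (-49/18)·(-1/14) = 1/8 ✓
b·Ac²: 26/2115·(-329/156) + (-49/18)·(-59/1470) = 1/12 ✓
b·A²c: (-49/18)·(-3/196) = 1/24 ✓; 4 stages ⇒ order 4.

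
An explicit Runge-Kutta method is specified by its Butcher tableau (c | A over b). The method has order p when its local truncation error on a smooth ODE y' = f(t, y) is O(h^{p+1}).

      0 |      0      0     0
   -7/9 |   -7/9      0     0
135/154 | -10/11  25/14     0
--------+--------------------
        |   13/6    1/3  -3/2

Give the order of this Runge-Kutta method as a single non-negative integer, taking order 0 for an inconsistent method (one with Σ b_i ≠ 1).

b = (13/6, 1/3, -3/2)
c = (0, -7/9, 135/154)
Ac = (0, 0, -25/18)
Σ b_i: 13/6·1 + 1/3·1 + (-3/2)·1 = 1 ✓
b·c: 1/3·(-7/9) + (-3/2)·135/154 = -13091/8316 ≠ 1/2 ⇒ order 1.

1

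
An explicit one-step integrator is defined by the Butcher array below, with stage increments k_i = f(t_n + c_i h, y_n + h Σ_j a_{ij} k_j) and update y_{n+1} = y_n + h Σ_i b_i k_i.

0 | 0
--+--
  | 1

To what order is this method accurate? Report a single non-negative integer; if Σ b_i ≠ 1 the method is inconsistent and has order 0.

b = (1)
c = (0)
Σ b_i: 1·1 = 1 ✓; 1 stage ⇒ order 1.

1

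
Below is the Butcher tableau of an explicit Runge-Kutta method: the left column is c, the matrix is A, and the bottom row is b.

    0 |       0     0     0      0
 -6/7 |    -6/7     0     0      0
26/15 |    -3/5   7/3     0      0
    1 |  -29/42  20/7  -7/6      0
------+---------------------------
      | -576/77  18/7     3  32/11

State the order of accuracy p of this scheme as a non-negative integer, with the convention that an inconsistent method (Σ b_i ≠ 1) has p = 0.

1

b = (-576/77, 18/7, 3, 32/11)
c = (0, -6/7, 26/15, 1)
Ac = (0, 0, -2, -9859/2205)
Σ b_i: (-576/77)·1 + 18/7·1 + 3·1 + 32/11·1 = 1 ✓
b·c: 18/7·(-6/7) + 3·26/15 + 32/11·1 = 15914/2695 ≠ 1/2 ⇒ order 1.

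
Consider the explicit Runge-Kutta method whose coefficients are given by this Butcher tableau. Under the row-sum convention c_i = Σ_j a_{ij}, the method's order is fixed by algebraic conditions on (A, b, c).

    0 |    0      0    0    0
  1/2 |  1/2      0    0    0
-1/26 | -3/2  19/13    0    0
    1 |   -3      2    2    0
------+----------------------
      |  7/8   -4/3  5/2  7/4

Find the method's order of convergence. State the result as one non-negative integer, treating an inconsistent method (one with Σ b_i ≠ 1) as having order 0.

b = (7/8, -4/3, 5/2, 7/4)
c = (0, 1/2, -1/26, 1)
Ac = (0, 0, 19/26, 12/13)
Σ b_i: 7/8·1 + (-4/3)·1 + 5/2·1 + 7/4·1 = 91/24 ≠ 1 ⇒ order 0.

0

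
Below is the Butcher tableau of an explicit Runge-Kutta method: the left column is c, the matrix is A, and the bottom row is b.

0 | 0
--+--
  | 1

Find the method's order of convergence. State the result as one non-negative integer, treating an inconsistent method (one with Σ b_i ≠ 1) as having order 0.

1

b = (1)
c = (0)
Σ b_i: 1·1 = 1 ✓; 1 stage ⇒ order 1.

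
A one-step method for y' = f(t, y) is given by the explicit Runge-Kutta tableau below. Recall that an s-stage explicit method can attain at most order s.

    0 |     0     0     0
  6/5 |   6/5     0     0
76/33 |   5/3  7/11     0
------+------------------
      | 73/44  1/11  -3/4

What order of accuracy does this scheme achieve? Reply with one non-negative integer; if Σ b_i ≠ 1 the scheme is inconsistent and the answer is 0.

b = (73/44, 1/11, -3/4)
c = (0, 6/5, 76/33)
Ac = (0, 0, 42/55)
Σ b_i: 73/44·1 + 1/11·1 + (-3/4)·1 = 1 ✓
b·c: 1/11·6/5 + (-3/4)·76/33 = -89/55 ≠ 1/2 ⇒ order 1.

1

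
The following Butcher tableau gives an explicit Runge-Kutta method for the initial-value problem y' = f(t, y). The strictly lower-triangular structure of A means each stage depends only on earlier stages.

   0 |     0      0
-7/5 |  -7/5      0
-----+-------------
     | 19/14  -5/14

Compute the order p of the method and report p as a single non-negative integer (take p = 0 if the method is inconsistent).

b = (19/14, -5/14)
c = (0, -7/5)
Σ b_i: 19/14·1 + (-5/14)·1 = 1 ✓
b·c: (-5/14)·(-7/5) = 1/2 ✓; 2 stages ⇒ order 2.

2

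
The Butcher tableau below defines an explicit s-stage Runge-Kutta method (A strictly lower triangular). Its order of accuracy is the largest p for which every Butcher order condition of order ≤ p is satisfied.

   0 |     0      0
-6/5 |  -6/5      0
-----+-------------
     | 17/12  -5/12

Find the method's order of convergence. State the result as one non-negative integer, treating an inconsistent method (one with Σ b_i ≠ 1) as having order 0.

2

b = (17/12, -5/12)
c = (0, -6/5)
Σ b_i: 17/12·1 + (-5/12)·1 = 1 ✓
b·c: (-5/12)·(-6/5) = 1/2 ✓; 2 stages ⇒ order 2.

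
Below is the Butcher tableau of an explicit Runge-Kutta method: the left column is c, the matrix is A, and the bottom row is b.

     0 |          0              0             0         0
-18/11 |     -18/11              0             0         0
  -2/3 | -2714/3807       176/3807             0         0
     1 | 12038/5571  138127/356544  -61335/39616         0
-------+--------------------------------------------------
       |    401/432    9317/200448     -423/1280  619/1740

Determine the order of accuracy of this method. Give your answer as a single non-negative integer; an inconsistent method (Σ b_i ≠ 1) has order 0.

4

b = (401/432, 9317/200448, -423/1280, 619/1740)
c = (0, -18/11, -2/3, 1)
Ac = (0, 0, -32/423, 493/1238)
Σ b_i: 401/432·1 + 9317/200448·1 + (-423/1280)·1 + 619/1740·1 = 1 ✓
b·c: 9317/200448·(-18/11) + (-423/1280)·(-2/3) + 619/1740·1 = 1/2 ✓
b·c²: 9317/200448·324/121 + (-423/1280)·4/9 + 619/1740·1 = 1/3 ✓
b·Ac: (-423/1280)·(-32/423) + 619/1740·493/1238 = 1/6 ✓
b·c³: 9317/200448·(-5832/1331) + (-423/1280)·(-8/27) + 619/1740·1 = 1/4 ✓
b·(c∘Ac): (-423/1280)·64/1269 + 619/1740·493/1238 = 1/8 ✓
b·Ac²: (-423/1280)·64/517 + 619/1740·2378/6809 = 1/12 ✓
b·A²c: 619/1740·145/1238 = 1/24 ✓; 4 stages ⇒ order 4.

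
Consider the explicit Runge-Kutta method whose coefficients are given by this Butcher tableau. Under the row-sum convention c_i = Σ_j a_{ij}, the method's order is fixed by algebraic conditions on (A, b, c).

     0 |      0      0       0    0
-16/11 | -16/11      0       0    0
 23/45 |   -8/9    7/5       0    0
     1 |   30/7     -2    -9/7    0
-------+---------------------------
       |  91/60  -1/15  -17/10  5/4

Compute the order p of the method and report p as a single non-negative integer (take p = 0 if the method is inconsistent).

1

b = (91/60, -1/15, -17/10, 5/4)
c = (0, -16/11, 23/45, 1)
Ac = (0, 0, -112/55, 867/385)
Σ b_i: 91/60·1 + (-1/15)·1 + (-17/10)·1 + 5/4·1 = 1 ✓
b·c: (-1/15)·(-16/11) + (-17/10)·23/45 + 5/4·1 = 4733/9900 ≠ 1/2 ⇒ order 1.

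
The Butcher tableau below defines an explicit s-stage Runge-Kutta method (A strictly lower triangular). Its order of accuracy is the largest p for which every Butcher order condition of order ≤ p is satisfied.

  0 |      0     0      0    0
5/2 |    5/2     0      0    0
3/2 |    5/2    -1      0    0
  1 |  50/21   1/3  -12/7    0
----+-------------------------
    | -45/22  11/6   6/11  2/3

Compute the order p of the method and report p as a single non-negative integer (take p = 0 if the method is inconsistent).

b = (-45/22, 11/6, 6/11, 2/3)
c = (0, 5/2, 3/2, 1)
Ac = (0, 0, -5/2, -73/42)
Σ b_i: (-45/22)·1 + 11/6·1 + 6/11·1 + 2/3·1 = 1 ✓
b·c: 11/6·5/2 + 6/11·3/2 + 2/3·1 = 267/44 ≠ 1/2 ⇒ order 1.

1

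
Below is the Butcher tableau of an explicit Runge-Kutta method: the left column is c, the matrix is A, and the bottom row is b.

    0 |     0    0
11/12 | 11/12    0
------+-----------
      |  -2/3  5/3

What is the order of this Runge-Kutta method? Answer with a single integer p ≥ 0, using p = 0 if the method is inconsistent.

1

b = (-2/3, 5/3)
c = (0, 11/12)
Σ b_i: (-2/3)·1 + 5/3·1 = 1 ✓
b·c: 5/3·11/12 = 55/36 ≠ 1/2 ⇒ order 1.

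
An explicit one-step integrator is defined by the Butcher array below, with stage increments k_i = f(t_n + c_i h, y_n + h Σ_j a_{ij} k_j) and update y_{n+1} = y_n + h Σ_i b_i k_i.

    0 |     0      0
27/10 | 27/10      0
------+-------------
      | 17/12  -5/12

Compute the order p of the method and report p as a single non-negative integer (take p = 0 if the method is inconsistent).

b = (17/12, -5/12)
c = (0, 27/10)
Σ b_i: 17/12·1 + (-5/12)·1 = 1 ✓
b·c: (-5/12)·27/10 = -9/8 ≠ 1/2 ⇒ order 1.

1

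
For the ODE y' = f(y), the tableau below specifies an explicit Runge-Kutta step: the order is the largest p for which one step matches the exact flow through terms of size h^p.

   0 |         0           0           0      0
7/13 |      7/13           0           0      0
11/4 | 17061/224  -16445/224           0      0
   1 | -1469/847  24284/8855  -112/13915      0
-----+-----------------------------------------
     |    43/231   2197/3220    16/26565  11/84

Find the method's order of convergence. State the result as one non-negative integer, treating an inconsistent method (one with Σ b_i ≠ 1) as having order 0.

4

b = (43/231, 2197/3220, 16/26565, 11/84)
c = (0, 7/13, 11/4, 1)
Ac = (0, 0, -1265/32, 16/11)
Σ b_i: 43/231·1 + 2197/3220·1 + 16/26565·1 + 11/84·1 = 1 ✓
b·c: 2197/3220·7/13 + 16/26565·11/4 + 11/84·1 = 1/2 ✓
b·c²: 2197/3220·49/169 + 16/26565·121/16 + 11/84·1 = 1/3 ✓
b·Ac: 16/26565·(-1265/32) + 11/84·16/11 = 1/6 ✓
b·c³: 2197/3220·343/2197 + 16/26565·1331/64 + 11/84·1 = 1/4 ✓
b·(c∘Ac): 16/26565·(-13915/128) + 11/84·16/11 = 1/8 ✓
b·Ac²: 16/26565·(-8855/416) + 11/84·105/143 = 1/12 ✓
b·A²c: 11/84·7/22 = 1/24 ✓; 4 stages ⇒ order 4.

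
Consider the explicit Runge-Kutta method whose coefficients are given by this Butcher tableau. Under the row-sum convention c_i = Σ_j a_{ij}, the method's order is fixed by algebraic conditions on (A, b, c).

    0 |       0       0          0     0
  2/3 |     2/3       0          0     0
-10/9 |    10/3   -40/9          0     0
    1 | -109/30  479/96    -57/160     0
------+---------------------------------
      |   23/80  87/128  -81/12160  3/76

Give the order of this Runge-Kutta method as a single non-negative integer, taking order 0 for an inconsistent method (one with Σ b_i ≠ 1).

b = (23/80, 87/128, -81/12160, 3/76)
c = (0, 2/3, -10/9, 1)
Ac = (0, 0, -80/27, 67/18)
Σ b_i: 23/80·1 + 87/128·1 + (-81/12160)·1 + 3/76·1 = 1 ✓
b·c: 87/128·2/3 + (-81/12160)·(-10/9) + 3/76·1 = 1/2 ✓
b·c²: 87/128·4/9 + (-81/12160)·100/81 + 3/76·1 = 1/3 ✓
b·Ac: (-81/12160)·(-80/27) + 3/76·67/18 = 1/6 ✓
b·c³: 87/128·8/27 + (-81/12160)·(-1000/729) + 3/76·1 = 1/4 ✓
b·(c∘Ac): (-81/12160)·800/243 + 3/76·67/18 = 1/8 ✓
b·Ac²: (-81/12160)·(-160/81) + 3/76·16/9 = 1/12 ✓
b·A²c: 3/76·19/18 = 1/24 ✓; 4 stages ⇒ order 4.

4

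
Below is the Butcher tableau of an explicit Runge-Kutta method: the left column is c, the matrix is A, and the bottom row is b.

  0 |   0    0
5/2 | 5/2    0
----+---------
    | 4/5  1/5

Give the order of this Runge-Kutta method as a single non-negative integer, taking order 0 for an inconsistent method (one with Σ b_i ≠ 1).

2

b = (4/5, 1/5)
c = (0, 5/2)
Σ b_i: 4/5·1 + 1/5·1 = 1 ✓
b·c: 1/5·5/2 = 1/2 ✓; 2 stages ⇒ order 2.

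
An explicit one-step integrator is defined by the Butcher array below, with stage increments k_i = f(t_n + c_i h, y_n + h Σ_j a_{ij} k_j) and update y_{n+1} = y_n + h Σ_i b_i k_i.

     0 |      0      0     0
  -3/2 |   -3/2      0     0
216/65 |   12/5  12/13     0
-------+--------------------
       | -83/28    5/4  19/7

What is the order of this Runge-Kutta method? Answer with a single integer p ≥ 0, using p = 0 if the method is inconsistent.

b = (-83/28, 5/4, 19/7)
c = (0, -3/2, 216/65)
Ac = (0, 0, -18/13)
Σ b_i: (-83/28)·1 + 5/4·1 + 19/7·1 = 1 ✓
b·c: 5/4·(-3/2) + 19/7·216/65 = 26007/3640 ≠ 1/2 ⇒ order 1.

1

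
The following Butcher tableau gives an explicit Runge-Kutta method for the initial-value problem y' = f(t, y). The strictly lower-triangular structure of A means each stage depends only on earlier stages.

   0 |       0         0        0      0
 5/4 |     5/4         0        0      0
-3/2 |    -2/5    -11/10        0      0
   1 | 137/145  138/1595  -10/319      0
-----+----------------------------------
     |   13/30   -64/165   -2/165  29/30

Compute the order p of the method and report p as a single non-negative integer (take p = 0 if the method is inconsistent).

4

b = (13/30, -64/165, -2/165, 29/30)
c = (0, 5/4, -3/2, 1)
Ac = (0, 0, -11/8, 9/58)
Σ b_i: 13/30·1 + (-64/165)·1 + (-2/165)·1 + 29/30·1 = 1 ✓
b·c: (-64/165)·5/4 + (-2/165)·(-3/2) + 29/30·1 = 1/2 ✓
b·c²: (-64/165)·25/16 + (-2/165)·9/4 + 29/30·1 = 1/3 ✓
b·Ac: (-2/165)·(-11/8) + 29/30·9/58 = 1/6 ✓
b·c³: (-64/165)·125/64 + (-2/165)·(-27/8) + 29/30·1 = 1/4 ✓
b·(c∘Ac): (-2/165)·33/16 + 29/30·9/58 = 1/8 ✓
b·Ac²: (-2/165)·(-55/32) + 29/30·15/232 = 1/12 ✓
b·A²c: 29/30·5/116 = 1/24 ✓; 4 stages ⇒ order 4.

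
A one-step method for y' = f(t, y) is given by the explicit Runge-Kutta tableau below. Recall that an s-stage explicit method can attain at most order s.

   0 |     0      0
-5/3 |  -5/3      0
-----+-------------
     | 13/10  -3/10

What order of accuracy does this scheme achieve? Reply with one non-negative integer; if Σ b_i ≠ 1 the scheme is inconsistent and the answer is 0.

2

b = (13/10, -3/10)
c = (0, -5/3)
Σ b_i: 13/10·1 + (-3/10)·1 = 1 ✓
b·c: (-3/10)·(-5/3) = 1/2 ✓; 2 stages ⇒ order 2.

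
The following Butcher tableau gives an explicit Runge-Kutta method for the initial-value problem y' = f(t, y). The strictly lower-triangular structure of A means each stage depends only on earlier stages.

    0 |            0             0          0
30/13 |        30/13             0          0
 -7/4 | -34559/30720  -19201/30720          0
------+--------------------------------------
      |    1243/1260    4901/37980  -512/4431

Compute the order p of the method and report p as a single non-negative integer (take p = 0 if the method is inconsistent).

b = (1243/1260, 4901/37980, -512/4431)
c = (0, 30/13, -7/4)
Ac = (0, 0, -1477/1024)
Σ b_i: 1243/1260·1 + 4901/37980·1 + (-512/4431)·1 = 1 ✓
b·c: 4901/37980·30/13 + (-512/4431)·(-7/4) = 1/2 ✓
b·c²: 4901/37980·900/169 + (-512/4431)·49/16 = 1/3 ✓
b·Ac: (-512/4431)·(-1477/1024) = 1/6 ✓; 3 stages ⇒ order 3.

3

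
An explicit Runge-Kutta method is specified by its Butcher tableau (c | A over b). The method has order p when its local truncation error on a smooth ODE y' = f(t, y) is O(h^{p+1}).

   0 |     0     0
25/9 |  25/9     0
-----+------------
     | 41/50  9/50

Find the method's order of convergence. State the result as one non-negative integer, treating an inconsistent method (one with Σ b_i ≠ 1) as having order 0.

2

b = (41/50, 9/50)
c = (0, 25/9)
Σ b_i: 41/50·1 + 9/50·1 = 1 ✓
b·c: 9/50·25/9 = 1/2 ✓; 2 stages ⇒ order 2.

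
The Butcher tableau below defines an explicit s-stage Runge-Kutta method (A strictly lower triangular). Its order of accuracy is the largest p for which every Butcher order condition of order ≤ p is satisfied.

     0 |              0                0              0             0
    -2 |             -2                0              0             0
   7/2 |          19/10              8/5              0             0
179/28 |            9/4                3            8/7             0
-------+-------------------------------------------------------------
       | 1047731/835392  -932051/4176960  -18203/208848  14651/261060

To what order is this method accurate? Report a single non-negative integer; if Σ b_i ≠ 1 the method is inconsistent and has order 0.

b = (1047731/835392, -932051/4176960, -18203/208848, 14651/261060)
c = (0, -2, 7/2, 179/28)
Ac = (0, 0, -16/5, -2)
Σ b_i: 1047731/835392·1 + (-932051/4176960)·1 + (-18203/208848)·1 + 14651/261060·1 = 1 ✓
b·c: (-932051/4176960)·(-2) + (-18203/208848)·7/2 + 14651/261060·179/28 = 1/2 ✓
b·c²: (-932051/4176960)·4 + (-18203/208848)·49/4 + 14651/261060·32041/784 = 1/3 ✓
b·Ac: (-18203/208848)·(-16/5) + 14651/261060·(-2) = 1/6 ✓
b·c³: (-932051/4176960)·(-8) + (-18203/208848)·343/8 + 14651/261060·5735339/21952 = 99106117/7796992 ≠ 1/4 ⇒ order 3.
b·(c∘Ac): (-18203/208848)·(-56/5) + 14651/261060·(-179/14) = 135037/522120 ≠ 1/8
b·Ac²: (-18203/208848)·32/5 + 14651/261060·26 = 39217/43510 ≠ 1/12
b·A²c: 14651/261060·(-128/35) = -66976/326325 ≠ 1/24

3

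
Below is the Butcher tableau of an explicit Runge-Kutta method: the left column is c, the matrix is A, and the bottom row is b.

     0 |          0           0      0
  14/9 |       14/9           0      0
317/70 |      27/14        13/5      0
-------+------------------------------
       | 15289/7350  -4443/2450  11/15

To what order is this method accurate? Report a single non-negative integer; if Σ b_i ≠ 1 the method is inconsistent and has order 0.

b = (15289/7350, -4443/2450, 11/15)
c = (0, 14/9, 317/70)
Ac = (0, 0, 182/45)
Σ b_i: 15289/7350·1 + (-4443/2450)·1 + 11/15·1 = 1 ✓
b·c: (-4443/2450)·14/9 + 11/15·317/70 = 1/2 ✓
b·c²: (-4443/2450)·196/81 + 11/15·100489/4900 = 7045651/661500 ≠ 1/3 ⇒ order 2.
b·Ac: 11/15·182/45 = 2002/675 ≠ 1/6

2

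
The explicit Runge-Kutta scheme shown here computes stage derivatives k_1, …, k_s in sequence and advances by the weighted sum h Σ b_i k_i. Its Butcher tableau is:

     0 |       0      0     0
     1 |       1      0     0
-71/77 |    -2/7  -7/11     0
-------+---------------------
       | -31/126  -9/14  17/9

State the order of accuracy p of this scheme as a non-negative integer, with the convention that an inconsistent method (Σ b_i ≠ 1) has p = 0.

1

b = (-31/126, -9/14, 17/9)
c = (0, 1, -71/77)
Ac = (0, 0, -7/11)
Σ b_i: (-31/126)·1 + (-9/14)·1 + 17/9·1 = 1 ✓
b·c: (-9/14)·1 + 17/9·(-71/77) = -3305/1386 ≠ 1/2 ⇒ order 1.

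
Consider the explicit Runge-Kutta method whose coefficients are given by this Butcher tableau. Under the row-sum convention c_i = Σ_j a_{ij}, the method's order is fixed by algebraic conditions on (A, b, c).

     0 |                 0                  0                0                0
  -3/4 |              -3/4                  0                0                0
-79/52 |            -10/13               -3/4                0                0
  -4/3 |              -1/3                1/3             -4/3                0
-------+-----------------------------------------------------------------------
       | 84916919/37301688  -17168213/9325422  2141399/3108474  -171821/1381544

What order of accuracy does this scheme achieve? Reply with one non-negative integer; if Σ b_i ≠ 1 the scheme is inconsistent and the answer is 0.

b = (84916919/37301688, -17168213/9325422, 2141399/3108474, -171821/1381544)
c = (0, -3/4, -79/52, -4/3)
Ac = (0, 0, 9/16, 277/156)
Σ b_i: 84916919/37301688·1 + (-17168213/9325422)·1 + 2141399/3108474·1 + (-171821/1381544)·1 = 1 ✓
b·c: (-17168213/9325422)·(-3/4) + 2141399/3108474·(-79/52) + (-171821/1381544)·(-4/3) = 1/2 ✓
b·c²: (-17168213/9325422)·9/16 + 2141399/3108474·6241/2704 + (-171821/1381544)·16/9 = 1/3 ✓
b·Ac: 2141399/3108474·9/16 + (-171821/1381544)·277/156 = 1/6 ✓
b·c³: (-17168213/9325422)·(-27/64) + 2141399/3108474·(-493039/140608) + (-171821/1381544)·(-64/27) = -1303570949/969843888 ≠ 1/4 ⇒ order 3.
b·(c∘Ac): 2141399/3108474·(-711/832) + (-171821/1381544)·(-277/117) = -58540309/198942336 ≠ 1/8
b·Ac²: 2141399/3108474·(-27/64) + (-171821/1381544)·(-23443/8112) = 3706403/53880216 ≠ 1/12
b·A²c: (-171821/1381544)·(-3/4) = 515463/5526176 ≠ 1/24

3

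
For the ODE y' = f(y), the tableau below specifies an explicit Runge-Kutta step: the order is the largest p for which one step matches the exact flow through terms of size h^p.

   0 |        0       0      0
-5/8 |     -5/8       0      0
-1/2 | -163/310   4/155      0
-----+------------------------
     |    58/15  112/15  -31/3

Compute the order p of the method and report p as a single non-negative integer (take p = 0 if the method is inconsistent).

b = (58/15, 112/15, -31/3)
c = (0, -5/8, -1/2)
Ac = (0, 0, -1/62)
Σ b_i: 58/15·1 + 112/15·1 + (-31/3)·1 = 1 ✓
b·c: 112/15·(-5/8) + (-31/3)·(-1/2) = 1/2 ✓
b·c²: 112/15·25/64 + (-31/3)·1/4 = 1/3 ✓
b·Ac: (-31/3)·(-1/62) = 1/6 ✓; 3 stages ⇒ order 3.

3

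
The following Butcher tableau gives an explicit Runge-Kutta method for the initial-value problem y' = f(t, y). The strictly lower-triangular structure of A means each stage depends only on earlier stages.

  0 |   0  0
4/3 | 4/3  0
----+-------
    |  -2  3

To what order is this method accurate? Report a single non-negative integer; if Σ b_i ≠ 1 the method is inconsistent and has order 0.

1

b = (-2, 3)
c = (0, 4/3)
Σ b_i: (-2)·1 + 3·1 = 1 ✓
b·c: 3·4/3 = 4 ≠ 1/2 ⇒ order 1.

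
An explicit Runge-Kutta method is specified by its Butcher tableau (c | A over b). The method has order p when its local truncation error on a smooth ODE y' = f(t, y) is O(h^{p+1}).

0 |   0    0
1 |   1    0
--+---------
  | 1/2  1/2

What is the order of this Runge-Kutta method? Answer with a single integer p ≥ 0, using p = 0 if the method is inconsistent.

b = (1/2, 1/2)
c = (0, 1)
Σ b_i: 1/2·1 + 1/2·1 = 1 ✓
b·c: 1/2·1 = 1/2 ✓; 2 stages ⇒ order 2.

2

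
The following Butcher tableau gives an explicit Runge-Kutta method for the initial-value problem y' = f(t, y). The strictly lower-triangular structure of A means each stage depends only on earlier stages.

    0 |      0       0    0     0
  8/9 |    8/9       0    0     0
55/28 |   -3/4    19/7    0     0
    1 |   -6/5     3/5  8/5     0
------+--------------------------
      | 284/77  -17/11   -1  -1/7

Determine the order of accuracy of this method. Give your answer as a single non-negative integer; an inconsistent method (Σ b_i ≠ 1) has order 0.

b = (284/77, -17/11, -1, -1/7)
c = (0, 8/9, 55/28, 1)
Ac = (0, 0, 152/63, 386/105)
Σ b_i: 284/77·1 + (-17/11)·1 + (-1)·1 + (-1/7)·1 = 1 ✓
b·c: (-17/11)·8/9 + (-1)·55/28 + (-1/7)·1 = -9649/2772 ≠ 1/2 ⇒ order 1.

1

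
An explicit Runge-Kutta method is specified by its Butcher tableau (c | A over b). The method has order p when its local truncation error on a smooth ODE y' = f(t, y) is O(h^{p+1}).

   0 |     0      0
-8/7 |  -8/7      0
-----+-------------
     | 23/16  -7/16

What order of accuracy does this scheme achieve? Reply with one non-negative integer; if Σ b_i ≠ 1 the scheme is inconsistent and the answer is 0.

b = (23/16, -7/16)
c = (0, -8/7)
Σ b_i: 23/16·1 + (-7/16)·1 = 1 ✓
b·c: (-7/16)·(-8/7) = 1/2 ✓; 2 stages ⇒ order 2.

2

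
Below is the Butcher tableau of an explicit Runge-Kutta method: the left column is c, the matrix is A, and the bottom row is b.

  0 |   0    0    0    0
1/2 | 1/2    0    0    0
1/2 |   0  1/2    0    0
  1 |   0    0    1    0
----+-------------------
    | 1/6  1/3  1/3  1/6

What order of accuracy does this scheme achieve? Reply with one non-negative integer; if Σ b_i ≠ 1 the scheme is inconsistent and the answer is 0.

b = (1/6, 1/3, 1/3, 1/6)
c = (0, 1/2, 1/2, 1)
Ac = (0, 0, 1/4, 1/2)
Σ b_i: 1/6·1 + 1/3·1 + 1/3·1 + 1/6·1 = 1 ✓
b·c: 1/3·1/2 + 1/3·1/2 + 1/6·1 = 1/2 ✓
b·c²: 1/3·1/4 + 1/3·1/4 + 1/6·1 = 1/3 ✓
b·Ac: 1/3·1/4 + 1/6·1/2 = 1/6 ✓
b·c³: 1/3·1/8 + 1/3·1/8 + 1/6·1 = 1/4 ✓
b·(c∘Ac): 1/3·1/8 + 1/6·1/2 = 1/8 ✓
b·Ac²: 1/3·1/8 + 1/6·1/4 = 1/12 ✓
b·A²c: 1/6·1/4 = 1/24 ✓; 4 stages ⇒ order 4.

4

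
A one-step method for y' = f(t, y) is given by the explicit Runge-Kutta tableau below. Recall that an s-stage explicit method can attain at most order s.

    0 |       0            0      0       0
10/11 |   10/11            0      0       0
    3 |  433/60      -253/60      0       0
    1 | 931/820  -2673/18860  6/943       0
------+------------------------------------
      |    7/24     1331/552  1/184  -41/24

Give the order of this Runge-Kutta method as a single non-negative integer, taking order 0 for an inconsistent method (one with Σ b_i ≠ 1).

b = (7/24, 1331/552, 1/184, -41/24)
c = (0, 10/11, 3, 1)
Ac = (0, 0, -23/6, -9/82)
Σ b_i: 7/24·1 + 1331/552·1 + 1/184·1 + (-41/24)·1 = 1 ✓
b·c: 1331/552·10/11 + 1/184·3 + (-41/24)·1 = 1/2 ✓
b·c²: 1331/552·100/121 + 1/184·9 + (-41/24)·1 = 1/3 ✓
b·Ac: 1/184·(-23/6) + (-41/24)·(-9/82) = 1/6 ✓
b·c³: 1331/552·1000/1331 + 1/184·27 + (-41/24)·1 = 1/4 ✓
b·(c∘Ac): 1/184·(-23/2) + (-41/24)·(-9/82) = 1/8 ✓
b·Ac²: 1/184·(-115/33) + (-41/24)·(-27/451) = 1/12 ✓
b·A²c: (-41/24)·(-1/41) = 1/24 ✓; 4 stages ⇒ order 4.

4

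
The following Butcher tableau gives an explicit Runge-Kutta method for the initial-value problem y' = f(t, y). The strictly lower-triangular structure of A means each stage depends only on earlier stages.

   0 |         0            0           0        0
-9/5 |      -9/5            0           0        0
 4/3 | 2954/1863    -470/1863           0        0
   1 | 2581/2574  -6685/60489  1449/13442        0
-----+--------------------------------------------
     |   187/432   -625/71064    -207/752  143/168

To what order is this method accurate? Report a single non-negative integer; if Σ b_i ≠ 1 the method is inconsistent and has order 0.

4

b = (187/432, -625/71064, -207/752, 143/168)
c = (0, -9/5, 4/3, 1)
Ac = (0, 0, 94/207, 49/143)
Σ b_i: 187/432·1 + (-625/71064)·1 + (-207/752)·1 + 143/168·1 = 1 ✓
b·c: (-625/71064)·(-9/5) + (-207/752)·4/3 + 143/168·1 = 1/2 ✓
b·c²: (-625/71064)·81/25 + (-207/752)·16/9 + 143/168·1 = 1/3 ✓
b·Ac: (-207/752)·94/207 + 143/168·49/143 = 1/6 ✓
b·c³: (-625/71064)·(-729/125) + (-207/752)·64/27 + 143/168·1 = 1/4 ✓
b·(c∘Ac): (-207/752)·376/621 + 143/168·49/143 = 1/8 ✓
b·Ac²: (-207/752)·(-94/115) + 143/168·(-119/715) = 1/12 ✓
b·A²c: 143/168·7/143 = 1/24 ✓; 4 stages ⇒ order 4.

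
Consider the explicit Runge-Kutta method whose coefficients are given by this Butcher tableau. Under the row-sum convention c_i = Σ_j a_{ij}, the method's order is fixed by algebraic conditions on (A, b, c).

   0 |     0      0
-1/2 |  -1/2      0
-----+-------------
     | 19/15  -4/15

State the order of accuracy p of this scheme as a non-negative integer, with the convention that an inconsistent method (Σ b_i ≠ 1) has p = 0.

b = (19/15, -4/15)
c = (0, -1/2)
Σ b_i: 19/15·1 + (-4/15)·1 = 1 ✓
b·c: (-4/15)·(-1/2) = 2/15 ≠ 1/2 ⇒ order 1.

1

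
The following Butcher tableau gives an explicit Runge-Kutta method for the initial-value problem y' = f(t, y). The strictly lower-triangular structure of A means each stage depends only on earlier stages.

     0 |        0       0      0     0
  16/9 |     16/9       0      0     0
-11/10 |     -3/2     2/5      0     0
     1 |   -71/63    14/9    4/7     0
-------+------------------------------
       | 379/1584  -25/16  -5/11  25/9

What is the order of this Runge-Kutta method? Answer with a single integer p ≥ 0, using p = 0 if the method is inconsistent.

b = (379/1584, -25/16, -5/11, 25/9)
c = (0, 16/9, -11/10, 1)
Ac = (0, 0, 32/45, 6058/2835)
Σ b_i: 379/1584·1 + (-25/16)·1 + (-5/11)·1 + 25/9·1 = 1 ✓
b·c: (-25/16)·16/9 + (-5/11)·(-11/10) + 25/9·1 = 1/2 ✓
b·c²: (-25/16)·256/81 + (-5/11)·121/100 + 25/9·1 = -4391/1620 ≠ 1/3 ⇒ order 2.
b·Ac: (-5/11)·32/45 + 25/9·6058/2835 = 315046/56133 ≠ 1/6

2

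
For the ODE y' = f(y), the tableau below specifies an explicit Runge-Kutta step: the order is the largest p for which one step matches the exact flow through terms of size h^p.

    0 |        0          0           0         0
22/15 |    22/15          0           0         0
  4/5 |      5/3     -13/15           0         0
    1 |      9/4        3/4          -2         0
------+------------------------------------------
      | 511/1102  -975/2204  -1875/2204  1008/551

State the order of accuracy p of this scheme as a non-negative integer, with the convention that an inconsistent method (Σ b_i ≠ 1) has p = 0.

3

b = (511/1102, -975/2204, -1875/2204, 1008/551)
c = (0, 22/15, 4/5, 1)
Ac = (0, 0, -286/225, -1/2)
Σ b_i: 511/1102·1 + (-975/2204)·1 + (-1875/2204)·1 + 1008/551·1 = 1 ✓
b·c: (-975/2204)·22/15 + (-1875/2204)·4/5 + 1008/551·1 = 1/2 ✓
b·c²: (-975/2204)·484/225 + (-1875/2204)·16/25 + 1008/551·1 = 1/3 ✓
b·Ac: (-1875/2204)·(-286/225) + 1008/551·(-1/2) = 1/6 ✓
b·c³: (-975/2204)·10648/3375 + (-1875/2204)·64/125 + 1008/551·1 = -46/24795 ≠ 1/4 ⇒ order 3.
b·(c∘Ac): (-1875/2204)·(-1144/1125) + 1008/551·(-1/2) = -82/1653 ≠ 1/8
b·Ac²: (-1875/2204)·(-6292/3375) + 1008/551·1/3 = 10889/4959 ≠ 1/12
b·A²c: 1008/551·572/225 = 64064/13775 ≠ 1/24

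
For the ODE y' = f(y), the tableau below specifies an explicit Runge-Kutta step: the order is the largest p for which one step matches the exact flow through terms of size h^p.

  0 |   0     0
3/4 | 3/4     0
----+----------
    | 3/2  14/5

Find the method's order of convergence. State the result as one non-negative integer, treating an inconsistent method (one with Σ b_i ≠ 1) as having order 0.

0

b = (3/2, 14/5)
c = (0, 3/4)
Σ b_i: 3/2·1 + 14/5·1 = 43/10 ≠ 1 ⇒ order 0.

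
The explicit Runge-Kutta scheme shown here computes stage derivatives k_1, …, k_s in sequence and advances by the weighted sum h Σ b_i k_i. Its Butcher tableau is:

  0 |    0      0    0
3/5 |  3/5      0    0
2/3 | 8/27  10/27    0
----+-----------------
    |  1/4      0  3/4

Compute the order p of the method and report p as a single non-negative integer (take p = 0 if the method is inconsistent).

b = (1/4, 0, 3/4)
c = (0, 3/5, 2/3)
Ac = (0, 0, 2/9)
Σ b_i: 1/4·1 + 3/4·1 = 1 ✓
b·c: 3/4·2/3 = 1/2 ✓
b·c²: 3/4·4/9 = 1/3 ✓
b·Ac: 3/4·2/9 = 1/6 ✓; 3 stages ⇒ order 3.

3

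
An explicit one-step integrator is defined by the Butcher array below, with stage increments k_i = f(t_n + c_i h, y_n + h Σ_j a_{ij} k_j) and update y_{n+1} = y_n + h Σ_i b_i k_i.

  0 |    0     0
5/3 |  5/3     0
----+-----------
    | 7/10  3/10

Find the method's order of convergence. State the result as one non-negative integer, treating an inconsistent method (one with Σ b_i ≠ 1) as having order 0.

b = (7/10, 3/10)
c = (0, 5/3)
Σ b_i: 7/10·1 + 3/10·1 = 1 ✓
b·c: 3/10·5/3 = 1/2 ✓; 2 stages ⇒ order 2.

2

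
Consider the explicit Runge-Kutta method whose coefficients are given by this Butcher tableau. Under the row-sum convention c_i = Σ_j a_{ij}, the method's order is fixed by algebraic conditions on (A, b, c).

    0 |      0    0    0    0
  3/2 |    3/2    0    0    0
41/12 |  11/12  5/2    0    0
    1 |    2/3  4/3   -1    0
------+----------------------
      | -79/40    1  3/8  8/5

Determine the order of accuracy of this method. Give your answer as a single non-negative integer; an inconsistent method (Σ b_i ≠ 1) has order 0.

b = (-79/40, 1, 3/8, 8/5)
c = (0, 3/2, 41/12, 1)
Ac = (0, 0, 15/4, -17/12)
Σ b_i: (-79/40)·1 + 1·1 + 3/8·1 + 8/5·1 = 1 ✓
b·c: 1·3/2 + 3/8·41/12 + 8/5·1 = 701/160 ≠ 1/2 ⇒ order 1.

1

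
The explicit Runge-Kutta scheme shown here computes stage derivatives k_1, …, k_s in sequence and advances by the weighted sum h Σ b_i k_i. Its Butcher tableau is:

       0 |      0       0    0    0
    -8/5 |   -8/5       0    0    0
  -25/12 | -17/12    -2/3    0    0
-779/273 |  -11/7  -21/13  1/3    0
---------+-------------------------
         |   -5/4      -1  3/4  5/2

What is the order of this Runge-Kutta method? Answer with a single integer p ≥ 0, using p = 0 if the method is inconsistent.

b = (-5/4, -1, 3/4, 5/2)
c = (0, -8/5, -25/12, -779/273)
Ac = (0, 0, 16/15, 4423/2340)
Σ b_i: (-5/4)·1 + (-1)·1 + 3/4·1 + 5/2·1 = 1 ✓
b·c: (-1)·(-8/5) + 3/4·(-25/12) + 5/2·(-779/273) = -154981/21840 ≠ 1/2 ⇒ order 1.

1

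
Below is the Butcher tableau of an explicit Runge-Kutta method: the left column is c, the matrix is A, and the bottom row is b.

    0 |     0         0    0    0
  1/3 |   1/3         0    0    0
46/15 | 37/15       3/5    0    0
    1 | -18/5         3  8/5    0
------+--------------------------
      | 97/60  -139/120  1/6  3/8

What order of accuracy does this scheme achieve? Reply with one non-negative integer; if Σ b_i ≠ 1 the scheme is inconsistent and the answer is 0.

2

b = (97/60, -139/120, 1/6, 3/8)
c = (0, 1/3, 46/15, 1)
Ac = (0, 0, 1/5, 443/75)
Σ b_i: 97/60·1 + (-139/120)·1 + 1/6·1 + 3/8·1 = 1 ✓
b·c: (-139/120)·1/3 + 1/6·46/15 + 3/8·1 = 1/2 ✓
b·c²: (-139/120)·1/9 + 1/6·2116/225 + 3/8·1 = 4897/2700 ≠ 1/3 ⇒ order 2.
b·Ac: 1/6·1/5 + 3/8·443/75 = 1349/600 ≠ 1/6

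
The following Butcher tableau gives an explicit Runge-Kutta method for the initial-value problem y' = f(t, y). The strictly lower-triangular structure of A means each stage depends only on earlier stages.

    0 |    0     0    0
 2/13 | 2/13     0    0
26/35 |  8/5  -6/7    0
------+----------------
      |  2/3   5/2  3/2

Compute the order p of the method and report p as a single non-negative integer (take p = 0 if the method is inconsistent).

0

b = (2/3, 5/2, 3/2)
c = (0, 2/13, 26/35)
Ac = (0, 0, -12/91)
Σ b_i: 2/3·1 + 5/2·1 + 3/2·1 = 14/3 ≠ 1 ⇒ order 0.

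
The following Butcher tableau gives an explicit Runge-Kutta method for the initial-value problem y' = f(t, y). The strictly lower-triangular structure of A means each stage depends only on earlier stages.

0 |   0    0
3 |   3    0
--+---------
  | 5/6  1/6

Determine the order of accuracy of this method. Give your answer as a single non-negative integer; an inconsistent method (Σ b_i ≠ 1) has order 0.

b = (5/6, 1/6)
c = (0, 3)
Σ b_i: 5/6·1 + 1/6·1 = 1 ✓
b·c: 1/6·3 = 1/2 ✓; 2 stages ⇒ order 2.

2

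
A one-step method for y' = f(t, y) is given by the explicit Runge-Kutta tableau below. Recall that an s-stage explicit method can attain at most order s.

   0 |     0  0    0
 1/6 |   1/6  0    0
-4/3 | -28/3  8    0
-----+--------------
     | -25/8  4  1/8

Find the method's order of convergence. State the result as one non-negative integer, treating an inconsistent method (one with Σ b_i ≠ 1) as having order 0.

b = (-25/8, 4, 1/8)
c = (0, 1/6, -4/3)
Ac = (0, 0, 4/3)
Σ b_i: (-25/8)·1 + 4·1 + 1/8·1 = 1 ✓
b·c: 4·1/6 + 1/8·(-4/3) = 1/2 ✓
b·c²: 4·1/36 + 1/8·16/9 = 1/3 ✓
b·Ac: 1/8·4/3 = 1/6 ✓; 3 stages ⇒ order 3.

3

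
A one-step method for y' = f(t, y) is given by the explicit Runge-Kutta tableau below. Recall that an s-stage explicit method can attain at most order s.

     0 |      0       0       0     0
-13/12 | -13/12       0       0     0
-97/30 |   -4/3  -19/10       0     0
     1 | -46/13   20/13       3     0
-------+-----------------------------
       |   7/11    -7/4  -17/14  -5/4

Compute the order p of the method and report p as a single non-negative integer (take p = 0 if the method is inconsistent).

0

b = (7/11, -7/4, -17/14, -5/4)
c = (0, -13/12, -97/30, 1)
Ac = (0, 0, 247/120, -341/30)
Σ b_i: 7/11·1 + (-7/4)·1 + (-17/14)·1 + (-5/4)·1 = -551/154 ≠ 1 ⇒ order 0.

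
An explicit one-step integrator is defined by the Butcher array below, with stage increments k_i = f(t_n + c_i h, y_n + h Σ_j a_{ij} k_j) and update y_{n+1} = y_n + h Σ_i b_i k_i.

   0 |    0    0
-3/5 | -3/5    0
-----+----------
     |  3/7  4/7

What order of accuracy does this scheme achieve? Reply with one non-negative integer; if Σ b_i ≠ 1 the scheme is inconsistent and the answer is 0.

1

b = (3/7, 4/7)
c = (0, -3/5)
Σ b_i: 3/7·1 + 4/7·1 = 1 ✓
b·c: 4/7·(-3/5) = -12/35 ≠ 1/2 ⇒ order 1.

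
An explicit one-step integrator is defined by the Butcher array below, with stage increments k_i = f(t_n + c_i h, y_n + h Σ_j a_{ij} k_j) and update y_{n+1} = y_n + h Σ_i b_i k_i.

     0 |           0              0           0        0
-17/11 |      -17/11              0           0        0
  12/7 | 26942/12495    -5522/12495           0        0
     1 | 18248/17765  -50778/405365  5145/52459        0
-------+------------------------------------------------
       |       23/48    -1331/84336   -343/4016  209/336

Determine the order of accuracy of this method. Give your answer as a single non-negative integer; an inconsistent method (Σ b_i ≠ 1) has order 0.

b = (23/48, -1331/84336, -343/4016, 209/336)
c = (0, -17/11, 12/7, 1)
Ac = (0, 0, 502/735, 378/1045)
Σ b_i: 23/48·1 + (-1331/84336)·1 + (-343/4016)·1 + 209/336·1 = 1 ✓
b·c: (-1331/84336)·(-17/11) + (-343/4016)·12/7 + 209/336·1 = 1/2 ✓
b·c²: (-1331/84336)·289/121 + (-343/4016)·144/49 + 209/336·1 = 1/3 ✓
b·Ac: (-343/4016)·502/735 + 209/336·378/1045 = 1/6 ✓
b·c³: (-1331/84336)·(-4913/1331) + (-343/4016)·1728/343 + 209/336·1 = 1/4 ✓
b·(c∘Ac): (-343/4016)·2008/1715 + 209/336·378/1045 = 1/8 ✓
b·Ac²: (-343/4016)·(-8534/8085) + 209/336·(-126/11495) = 1/12 ✓
b·A²c: 209/336·14/209 = 1/24 ✓; 4 stages ⇒ order 4.

4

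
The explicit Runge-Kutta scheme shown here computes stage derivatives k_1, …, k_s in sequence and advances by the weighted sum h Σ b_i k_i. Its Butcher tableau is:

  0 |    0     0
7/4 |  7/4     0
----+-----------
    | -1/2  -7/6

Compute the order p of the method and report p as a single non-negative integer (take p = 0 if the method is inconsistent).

0

b = (-1/2, -7/6)
c = (0, 7/4)
Σ b_i: (-1/2)·1 + (-7/6)·1 = -5/3 ≠ 1 ⇒ order 0.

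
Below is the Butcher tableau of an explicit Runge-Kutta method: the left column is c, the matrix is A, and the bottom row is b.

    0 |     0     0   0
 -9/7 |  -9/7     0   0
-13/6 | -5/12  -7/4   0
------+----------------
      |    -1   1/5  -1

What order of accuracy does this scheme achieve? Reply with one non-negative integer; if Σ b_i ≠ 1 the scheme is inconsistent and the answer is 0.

0

b = (-1, 1/5, -1)
c = (0, -9/7, -13/6)
Ac = (0, 0, 9/4)
Σ b_i: (-1)·1 + 1/5·1 + (-1)·1 = -9/5 ≠ 1 ⇒ order 0.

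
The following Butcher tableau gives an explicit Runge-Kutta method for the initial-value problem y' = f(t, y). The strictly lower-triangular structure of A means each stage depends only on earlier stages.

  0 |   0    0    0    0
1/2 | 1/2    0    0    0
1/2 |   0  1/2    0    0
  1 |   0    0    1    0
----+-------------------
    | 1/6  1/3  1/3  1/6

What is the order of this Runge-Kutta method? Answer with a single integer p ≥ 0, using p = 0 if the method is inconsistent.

b = (1/6, 1/3, 1/3, 1/6)
c = (0, 1/2, 1/2, 1)
Ac = (0, 0, 1/4, 1/2)
Σ b_i: 1/6·1 + 1/3·1 + 1/3·1 + 1/6·1 = 1 ✓
b·c: 1/3·1/2 + 1/3·1/2 + 1/6·1 = 1/2 ✓
b·c²: 1/3·1/4 + 1/3·1/4 + 1/6·1 = 1/3 ✓
b·Ac: 1/3·1/4 + 1/6·1/2 = 1/6 ✓
b·c³: 1/3·1/8 + 1/3·1/8 + 1/6·1 = 1/4 ✓
b·(c∘Ac): 1/3·1/8 + 1/6·1/2 = 1/8 ✓
b·Ac²: 1/3·1/8 + 1/6·1/4 = 1/12 ✓
b·A²c: 1/6·1/4 = 1/24 ✓; 4 stages ⇒ order 4.

4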